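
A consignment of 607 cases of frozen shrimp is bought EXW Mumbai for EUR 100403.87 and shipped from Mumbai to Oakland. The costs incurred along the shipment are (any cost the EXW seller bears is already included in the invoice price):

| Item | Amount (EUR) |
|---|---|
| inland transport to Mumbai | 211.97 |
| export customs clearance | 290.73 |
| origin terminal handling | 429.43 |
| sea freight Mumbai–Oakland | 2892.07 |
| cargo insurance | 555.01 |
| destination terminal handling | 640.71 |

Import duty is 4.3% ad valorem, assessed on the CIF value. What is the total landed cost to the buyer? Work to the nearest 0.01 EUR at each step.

EXW: the seller makes goods available at their premises; the buyer bears all onward costs.
CIF value = EXW price + inland to port + export clearance + origin terminal + freight + insurance = 100403.87 + 211.97 + 290.73 + 429.43 + 2892.07 + 555.01 = 104783.08
Import duty = 104783.08 × 4.3% = 4505.67
Buyer bears: inland to port 211.97 + export clearance 290.73 + origin terminal 429.43 + freight 2892.07 + insurance 555.01 + destination terminal 640.71 + duty 4505.67 = 9525.59
Landed cost = invoice 100403.87 + 9525.59 = 109929.46

Total landed cost: EUR 109929.46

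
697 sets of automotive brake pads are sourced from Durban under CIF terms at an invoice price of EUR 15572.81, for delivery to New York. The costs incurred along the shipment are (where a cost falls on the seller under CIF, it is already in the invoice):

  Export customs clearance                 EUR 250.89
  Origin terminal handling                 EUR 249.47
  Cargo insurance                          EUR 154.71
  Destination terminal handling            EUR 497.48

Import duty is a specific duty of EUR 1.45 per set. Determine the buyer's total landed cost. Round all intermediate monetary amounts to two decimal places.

Total landed cost: EUR 17080.94

CIF: the seller pays costs through ocean freight and marine insurance to the destination port.
Already in the invoice (seller's account under CIF): export clearance, origin terminal, insurance — exclude.
The CIF price already equals the CIF value: 15572.81
Import duty = 697 × 1.45 = 1010.65
Buyer bears: destination terminal 497.48 + duty 1010.65 = 1508.13
Landed cost = invoice 15572.81 + 1508.13 = 17080.94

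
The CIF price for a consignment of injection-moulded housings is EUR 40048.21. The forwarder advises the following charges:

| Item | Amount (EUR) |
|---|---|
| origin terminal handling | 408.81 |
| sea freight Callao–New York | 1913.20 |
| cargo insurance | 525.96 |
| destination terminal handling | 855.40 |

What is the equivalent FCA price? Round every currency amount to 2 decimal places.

Not relevant to the conversion: destination terminal — on the buyer under both terms; not part of either seller's price.
From CIF to FCA, the seller no longer bears: origin terminal, freight, insurance.
FCA price = 40048.21 − 408.81 − 1913.20 − 525.96 = 37200.24

FCA price: EUR 37200.24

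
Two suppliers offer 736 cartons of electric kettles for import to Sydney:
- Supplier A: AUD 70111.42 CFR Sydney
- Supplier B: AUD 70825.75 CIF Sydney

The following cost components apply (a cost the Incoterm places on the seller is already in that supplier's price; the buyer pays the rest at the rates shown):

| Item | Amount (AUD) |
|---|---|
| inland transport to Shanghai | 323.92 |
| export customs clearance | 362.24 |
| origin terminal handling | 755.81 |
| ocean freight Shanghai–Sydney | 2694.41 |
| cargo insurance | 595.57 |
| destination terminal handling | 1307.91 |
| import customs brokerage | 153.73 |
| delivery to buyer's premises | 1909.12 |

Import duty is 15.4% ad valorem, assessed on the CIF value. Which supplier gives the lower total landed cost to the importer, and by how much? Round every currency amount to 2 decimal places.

Supplier A is cheaper by AUD 137.05

Supplier A (CFR):
CIF value = CFR price + insurance = 70111.42 + 595.57 = 70706.99
Import duty = 70706.99 × 15.4% = 10888.88
Buyer bears (A): 595.57 + 1307.91 + 153.73 + 1909.12 = 3966.33
Landed cost (A) = invoice 70111.42 + 3966.33 + duty 10888.88 = 84966.63
Supplier B (CIF):
The CIF price already equals the CIF value: 70825.75
Import duty = 70825.75 × 15.4% = 10907.17
Buyer bears (B): 1307.91 + 153.73 + 1909.12 = 3370.76
Landed cost (B) = invoice 70825.75 + 3370.76 + duty 10907.17 = 85103.68
Difference = |84966.63 − 85103.68| = 137.05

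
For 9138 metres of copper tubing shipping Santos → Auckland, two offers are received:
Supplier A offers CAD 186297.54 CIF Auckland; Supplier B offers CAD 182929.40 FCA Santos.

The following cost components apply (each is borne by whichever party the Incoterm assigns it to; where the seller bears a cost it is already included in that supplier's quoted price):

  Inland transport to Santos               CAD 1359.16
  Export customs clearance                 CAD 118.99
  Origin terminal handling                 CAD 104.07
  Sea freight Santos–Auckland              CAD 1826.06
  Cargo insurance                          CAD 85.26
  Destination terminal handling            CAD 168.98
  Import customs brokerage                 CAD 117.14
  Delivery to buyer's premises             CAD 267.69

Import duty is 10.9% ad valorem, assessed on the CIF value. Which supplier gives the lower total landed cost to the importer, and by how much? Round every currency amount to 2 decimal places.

Supplier B is cheaper by CAD 1500.20

Supplier A (CIF):
The CIF price already equals the CIF value: 186297.54
Import duty = 186297.54 × 10.9% = 20306.43
Buyer bears (A): 168.98 + 117.14 + 267.69 = 553.81
Landed cost (A) = invoice 186297.54 + 553.81 + duty 20306.43 = 207157.78
Supplier B (FCA):
CIF value = FCA price + origin terminal + freight + insurance = 182929.40 + 104.07 + 1826.06 + 85.26 = 184944.79
Import duty = 184944.79 × 10.9% = 20158.98
Buyer bears (B): 104.07 + 1826.06 + 85.26 + 168.98 + 117.14 + 267.69 = 2569.20
Landed cost (B) = invoice 182929.40 + 2569.20 + duty 20158.98 = 205657.58
Difference = |207157.78 − 205657.58| = 1500.20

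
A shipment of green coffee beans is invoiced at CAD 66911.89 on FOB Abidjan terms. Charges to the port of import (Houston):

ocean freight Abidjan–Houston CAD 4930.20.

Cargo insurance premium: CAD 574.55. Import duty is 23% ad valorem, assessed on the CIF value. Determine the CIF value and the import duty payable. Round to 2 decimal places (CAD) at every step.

CIF = FOB price + freight + insurance
CIF = 66911.89 + 4930.20 + 574.55 = 72416.64
Import duty = 72416.64 × 23% = 16655.83

CIF value: CAD 72416.64; import duty: CAD 16655.83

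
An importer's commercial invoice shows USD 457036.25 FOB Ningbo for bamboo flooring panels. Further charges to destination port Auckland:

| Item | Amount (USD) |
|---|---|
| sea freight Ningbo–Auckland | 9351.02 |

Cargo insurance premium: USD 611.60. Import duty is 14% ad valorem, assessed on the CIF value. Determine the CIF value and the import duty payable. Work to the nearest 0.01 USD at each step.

CIF value: USD 466998.87; import duty: USD 65379.84

CIF = FOB price + freight + insurance
CIF = 457036.25 + 9351.02 + 611.60 = 466998.87
Import duty = 466998.87 × 14% = 65379.84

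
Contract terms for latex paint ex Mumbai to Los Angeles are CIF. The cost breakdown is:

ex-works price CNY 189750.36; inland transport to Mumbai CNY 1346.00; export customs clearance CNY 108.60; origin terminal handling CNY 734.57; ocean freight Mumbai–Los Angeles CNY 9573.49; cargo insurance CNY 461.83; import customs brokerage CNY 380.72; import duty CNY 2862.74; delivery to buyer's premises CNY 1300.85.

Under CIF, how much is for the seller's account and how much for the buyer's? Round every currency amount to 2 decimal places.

CIF: the seller pays costs through ocean freight and marine insurance to the destination port.
Seller's account: goods 189750.36 + inland to port 1346.00 + export clearance 108.60 + origin terminal 734.57 + freight 9573.49 + insurance 461.83 = 201974.85
Buyer's account: brokerage 380.72 + duty 2862.74 + delivery 1300.85 = 4544.31

Seller: CNY 201974.85; buyer: CNY 4544.31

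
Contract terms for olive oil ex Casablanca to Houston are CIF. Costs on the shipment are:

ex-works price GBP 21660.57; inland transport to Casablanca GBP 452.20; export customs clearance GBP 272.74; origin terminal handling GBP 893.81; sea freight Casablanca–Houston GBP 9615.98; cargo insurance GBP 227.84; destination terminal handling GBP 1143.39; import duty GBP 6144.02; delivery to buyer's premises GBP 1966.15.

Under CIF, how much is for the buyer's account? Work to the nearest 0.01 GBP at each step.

CIF: the seller pays costs through ocean freight and marine insurance to the destination port.
Seller's account: goods 21660.57 + inland to port 452.20 + export clearance 272.74 + origin terminal 893.81 + freight 9615.98 + insurance 227.84 = 33123.14
Buyer's account: destination terminal 1143.39 + duty 6144.02 + delivery 1966.15 = 9253.56

Buyer's account: GBP 9253.56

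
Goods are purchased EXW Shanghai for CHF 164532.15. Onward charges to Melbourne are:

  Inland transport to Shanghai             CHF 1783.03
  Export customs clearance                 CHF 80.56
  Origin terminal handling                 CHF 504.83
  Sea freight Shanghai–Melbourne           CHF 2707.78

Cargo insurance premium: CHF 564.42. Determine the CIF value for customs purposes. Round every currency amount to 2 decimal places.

CIF value: CHF 170172.77

CIF = EXW price + pre-shipment costs + freight + insurance
CIF = 164532.15 + 1783.03 + 80.56 + 504.83 + 2707.78 + 564.42 = 170172.77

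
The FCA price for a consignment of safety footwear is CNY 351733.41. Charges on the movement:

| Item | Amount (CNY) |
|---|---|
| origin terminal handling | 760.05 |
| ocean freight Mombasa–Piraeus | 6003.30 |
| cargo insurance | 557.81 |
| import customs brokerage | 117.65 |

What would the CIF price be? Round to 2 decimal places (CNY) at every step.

Not relevant to the conversion: brokerage — on the buyer under both terms; not part of either seller's price.
From FCA to CIF, the seller additionally bears: origin terminal, freight, insurance.
CIF price = 351733.41 + 760.05 + 6003.30 + 557.81 = 359054.57

CIF price: CNY 359054.57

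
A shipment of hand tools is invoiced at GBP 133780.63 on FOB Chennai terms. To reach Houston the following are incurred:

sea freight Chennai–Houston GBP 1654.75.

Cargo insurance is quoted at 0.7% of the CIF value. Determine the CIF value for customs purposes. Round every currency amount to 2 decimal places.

CIF value: GBP 136390.11

Let C be the CIF value. C = FOB price + freight + 0.7% × C
C − 0.7% × C = 133780.63 + 1654.75
0.993 × C = 135435.38
C = 135435.38 / 0.993 = 136390.11
Insurance premium = 0.7% × 136390.11 = 954.73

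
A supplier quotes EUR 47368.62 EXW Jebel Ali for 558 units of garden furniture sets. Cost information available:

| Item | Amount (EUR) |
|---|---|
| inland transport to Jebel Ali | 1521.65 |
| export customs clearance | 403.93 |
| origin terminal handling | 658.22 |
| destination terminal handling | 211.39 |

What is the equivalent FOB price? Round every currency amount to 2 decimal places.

Not relevant to the conversion: destination terminal — on the buyer under both terms; not part of either seller's price.
From EXW to FOB, the seller additionally bears: inland to port, export clearance, origin terminal.
FOB price = 47368.62 + 1521.65 + 403.93 + 658.22 = 49952.42

FOB price: EUR 49952.42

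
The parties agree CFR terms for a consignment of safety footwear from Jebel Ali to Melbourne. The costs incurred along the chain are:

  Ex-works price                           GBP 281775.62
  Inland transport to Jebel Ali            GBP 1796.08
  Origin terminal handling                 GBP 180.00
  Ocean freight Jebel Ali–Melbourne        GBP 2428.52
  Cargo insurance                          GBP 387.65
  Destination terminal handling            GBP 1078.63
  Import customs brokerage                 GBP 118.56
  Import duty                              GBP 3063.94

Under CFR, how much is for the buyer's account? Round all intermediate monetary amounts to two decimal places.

Buyer's account: GBP 4648.78

CFR: the seller pays costs through ocean freight to the destination port, but not insurance.
Seller's account: goods 281775.62 + inland to port 1796.08 + origin terminal 180.00 + freight 2428.52 = 286180.22
Buyer's account: insurance 387.65 + destination terminal 1078.63 + brokerage 118.56 + duty 3063.94 = 4648.78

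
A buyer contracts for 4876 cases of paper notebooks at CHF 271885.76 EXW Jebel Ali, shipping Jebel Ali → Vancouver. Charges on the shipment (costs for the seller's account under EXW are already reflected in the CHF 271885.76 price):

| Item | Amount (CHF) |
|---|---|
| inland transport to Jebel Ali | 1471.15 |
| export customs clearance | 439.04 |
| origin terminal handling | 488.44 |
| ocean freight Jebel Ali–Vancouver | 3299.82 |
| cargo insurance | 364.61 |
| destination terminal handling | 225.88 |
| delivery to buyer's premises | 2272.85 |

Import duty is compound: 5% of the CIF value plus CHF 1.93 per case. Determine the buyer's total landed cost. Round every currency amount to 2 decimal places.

EXW: the seller makes goods available at their premises; the buyer bears all onward costs.
CIF value = EXW price + inland to port + export clearance + origin terminal + freight + insurance = 271885.76 + 1471.15 + 439.04 + 488.44 + 3299.82 + 364.61 = 277948.82
Ad valorem component: 277948.82 × 5% = 13897.44
Specific component: 4876 × 1.93 = 9410.68
Import duty = 13897.44 + 9410.68 = 23308.12
Buyer bears: inland to port 1471.15 + export clearance 439.04 + origin terminal 488.44 + freight 3299.82 + insurance 364.61 + destination terminal 225.88 + delivery 2272.85 + duty 23308.12 = 31869.91
Landed cost = invoice 271885.76 + 31869.91 = 303755.67

Total landed cost: CHF 303755.67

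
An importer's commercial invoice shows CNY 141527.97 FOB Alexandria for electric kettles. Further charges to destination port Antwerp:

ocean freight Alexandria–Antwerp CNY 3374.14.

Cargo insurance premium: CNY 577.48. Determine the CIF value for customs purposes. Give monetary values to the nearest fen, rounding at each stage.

CIF value: CNY 145479.59

CIF = FOB price + freight + insurance
CIF = 141527.97 + 3374.14 + 577.48 = 145479.59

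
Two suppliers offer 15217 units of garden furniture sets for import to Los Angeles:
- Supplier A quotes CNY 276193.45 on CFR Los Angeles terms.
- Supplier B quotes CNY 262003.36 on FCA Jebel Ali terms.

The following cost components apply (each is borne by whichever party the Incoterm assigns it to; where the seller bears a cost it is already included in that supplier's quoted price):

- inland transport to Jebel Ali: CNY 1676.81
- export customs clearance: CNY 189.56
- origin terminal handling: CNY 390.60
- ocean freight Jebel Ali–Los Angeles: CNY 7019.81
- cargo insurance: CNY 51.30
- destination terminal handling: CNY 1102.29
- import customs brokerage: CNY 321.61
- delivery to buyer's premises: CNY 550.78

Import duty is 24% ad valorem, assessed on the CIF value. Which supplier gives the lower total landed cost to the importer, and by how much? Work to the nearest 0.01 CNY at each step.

Supplier A (CFR):
CIF value = CFR price + insurance = 276193.45 + 51.30 = 276244.75
Import duty = 276244.75 × 24% = 66298.74
Buyer bears (A): 51.30 + 1102.29 + 321.61 + 550.78 = 2025.98
Landed cost (A) = invoice 276193.45 + 2025.98 + duty 66298.74 = 344518.17
Supplier B (FCA):
CIF value = FCA price + origin terminal + freight + insurance = 262003.36 + 390.60 + 7019.81 + 51.30 = 269465.07
Import duty = 269465.07 × 24% = 64671.62
Buyer bears (B): 390.60 + 7019.81 + 51.30 + 1102.29 + 321.61 + 550.78 = 9436.39
Landed cost (B) = invoice 262003.36 + 9436.39 + duty 64671.62 = 336111.37
Difference = |344518.17 − 336111.37| = 8406.80

Supplier B is cheaper by CNY 8406.80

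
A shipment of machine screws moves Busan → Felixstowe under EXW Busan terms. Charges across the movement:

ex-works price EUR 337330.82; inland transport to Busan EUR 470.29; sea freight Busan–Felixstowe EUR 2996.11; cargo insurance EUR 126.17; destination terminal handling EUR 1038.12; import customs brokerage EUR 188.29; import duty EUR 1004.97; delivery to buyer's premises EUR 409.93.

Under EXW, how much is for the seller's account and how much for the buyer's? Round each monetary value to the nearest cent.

EXW: the seller makes goods available at their premises; the buyer bears all onward costs.
Seller's account: goods 337330.82 = 337330.82
Buyer's account: inland to port 470.29 + freight 2996.11 + insurance 126.17 + destination terminal 1038.12 + brokerage 188.29 + duty 1004.97 + delivery 409.93 = 6233.88

Seller: EUR 337330.82; buyer: EUR 6233.88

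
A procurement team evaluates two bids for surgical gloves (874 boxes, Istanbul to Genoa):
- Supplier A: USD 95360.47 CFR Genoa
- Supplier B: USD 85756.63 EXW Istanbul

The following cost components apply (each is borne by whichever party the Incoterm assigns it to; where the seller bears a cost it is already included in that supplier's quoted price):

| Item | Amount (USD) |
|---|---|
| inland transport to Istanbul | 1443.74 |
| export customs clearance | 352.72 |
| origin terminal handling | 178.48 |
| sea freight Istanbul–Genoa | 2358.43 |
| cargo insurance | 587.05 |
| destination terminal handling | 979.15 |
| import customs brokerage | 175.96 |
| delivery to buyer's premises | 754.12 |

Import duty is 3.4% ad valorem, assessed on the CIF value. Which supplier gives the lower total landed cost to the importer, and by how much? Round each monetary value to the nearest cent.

Supplier B is cheaper by USD 5449.67

Supplier A (CFR):
CIF value = CFR price + insurance = 95360.47 + 587.05 = 95947.52
Import duty = 95947.52 × 3.4% = 3262.22
Buyer bears (A): 587.05 + 979.15 + 175.96 + 754.12 = 2496.28
Landed cost (A) = invoice 95360.47 + 2496.28 + duty 3262.22 = 101118.97
Supplier B (EXW):
CIF value = EXW price + inland to port + export clearance + origin terminal + freight + insurance = 85756.63 + 1443.74 + 352.72 + 178.48 + 2358.43 + 587.05 = 90677.05
Import duty = 90677.05 × 3.4% = 3083.02
Buyer bears (B): 1443.74 + 352.72 + 178.48 + 2358.43 + 587.05 + 979.15 + 175.96 + 754.12 = 6829.65
Landed cost (B) = invoice 85756.63 + 6829.65 + duty 3083.02 = 95669.30
Difference = |101118.97 − 95669.30| = 5449.67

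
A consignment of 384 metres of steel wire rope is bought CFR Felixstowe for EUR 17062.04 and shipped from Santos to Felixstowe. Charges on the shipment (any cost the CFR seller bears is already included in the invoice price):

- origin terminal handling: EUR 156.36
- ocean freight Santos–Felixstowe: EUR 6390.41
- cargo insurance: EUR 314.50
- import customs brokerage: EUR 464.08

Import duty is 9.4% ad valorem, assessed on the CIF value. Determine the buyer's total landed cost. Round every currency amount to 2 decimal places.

Total landed cost: EUR 19474.01

CFR: the seller pays costs through ocean freight to the destination port, but not insurance.
Already in the invoice (seller's account under CFR): origin terminal, freight — exclude.
CIF value = CFR price + insurance = 17062.04 + 314.50 = 17376.54
Import duty = 17376.54 × 9.4% = 1633.39
Buyer bears: insurance 314.50 + brokerage 464.08 + duty 1633.39 = 2411.97
Landed cost = invoice 17062.04 + 2411.97 = 19474.01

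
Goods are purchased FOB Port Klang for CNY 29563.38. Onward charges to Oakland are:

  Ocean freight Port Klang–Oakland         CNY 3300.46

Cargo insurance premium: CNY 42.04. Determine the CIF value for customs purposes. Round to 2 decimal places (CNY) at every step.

CIF value: CNY 32905.88

CIF = FOB price + freight + insurance
CIF = 29563.38 + 3300.46 + 42.04 = 32905.88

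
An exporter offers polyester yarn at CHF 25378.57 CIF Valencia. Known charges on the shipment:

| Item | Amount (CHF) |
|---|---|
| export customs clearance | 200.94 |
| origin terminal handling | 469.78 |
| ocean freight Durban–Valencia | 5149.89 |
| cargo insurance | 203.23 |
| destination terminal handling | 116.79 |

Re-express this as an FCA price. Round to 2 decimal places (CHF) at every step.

FCA price: CHF 19555.67

Not relevant to the conversion: export clearance — on the seller under both CIF and FCA; already in the CIF price and stays in the FCA price. destination terminal — on the buyer under both terms; not part of either seller's price.
From CIF to FCA, the seller no longer bears: origin terminal, freight, insurance.
FCA price = 25378.57 − 469.78 − 5149.89 − 203.23 = 19555.67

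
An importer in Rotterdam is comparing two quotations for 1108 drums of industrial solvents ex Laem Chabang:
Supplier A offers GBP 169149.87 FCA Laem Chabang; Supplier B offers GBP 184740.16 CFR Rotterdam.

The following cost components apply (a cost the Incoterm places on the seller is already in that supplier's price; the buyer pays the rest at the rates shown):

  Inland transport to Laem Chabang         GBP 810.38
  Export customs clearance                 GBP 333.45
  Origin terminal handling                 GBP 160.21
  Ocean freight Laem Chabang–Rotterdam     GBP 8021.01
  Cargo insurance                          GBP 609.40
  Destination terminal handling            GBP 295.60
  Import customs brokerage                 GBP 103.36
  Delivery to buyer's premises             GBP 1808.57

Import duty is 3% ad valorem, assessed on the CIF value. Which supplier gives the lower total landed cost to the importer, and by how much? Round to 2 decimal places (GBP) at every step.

Supplier A (FCA):
CIF value = FCA price + origin terminal + freight + insurance = 169149.87 + 160.21 + 8021.01 + 609.40 = 177940.49
Import duty = 177940.49 × 3% = 5338.21
Buyer bears (A): 160.21 + 8021.01 + 609.40 + 295.60 + 103.36 + 1808.57 = 10998.15
Landed cost (A) = invoice 169149.87 + 10998.15 + duty 5338.21 = 185486.23
Supplier B (CFR):
CIF value = CFR price + insurance = 184740.16 + 609.40 = 185349.56
Import duty = 185349.56 × 3% = 5560.49
Buyer bears (B): 609.40 + 295.60 + 103.36 + 1808.57 = 2816.93
Landed cost (B) = invoice 184740.16 + 2816.93 + duty 5560.49 = 193117.58
Difference = |185486.23 − 193117.58| = 7631.35

Supplier A is cheaper by GBP 7631.35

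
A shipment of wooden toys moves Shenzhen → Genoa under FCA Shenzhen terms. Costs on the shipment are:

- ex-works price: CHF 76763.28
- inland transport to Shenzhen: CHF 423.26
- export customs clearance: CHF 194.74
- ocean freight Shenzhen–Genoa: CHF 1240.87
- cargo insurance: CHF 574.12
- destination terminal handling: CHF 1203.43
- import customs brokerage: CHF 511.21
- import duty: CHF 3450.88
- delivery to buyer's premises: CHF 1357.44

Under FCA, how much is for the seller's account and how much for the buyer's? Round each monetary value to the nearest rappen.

FCA: the seller delivers export-cleared goods to the carrier; the buyer bears costs from that point.
Seller's account: goods 76763.28 + inland to port 423.26 + export clearance 194.74 = 77381.28
Buyer's account: freight 1240.87 + insurance 574.12 + destination terminal 1203.43 + brokerage 511.21 + duty 3450.88 + delivery 1357.44 = 8337.95

Seller: CHF 77381.28; buyer: CHF 8337.95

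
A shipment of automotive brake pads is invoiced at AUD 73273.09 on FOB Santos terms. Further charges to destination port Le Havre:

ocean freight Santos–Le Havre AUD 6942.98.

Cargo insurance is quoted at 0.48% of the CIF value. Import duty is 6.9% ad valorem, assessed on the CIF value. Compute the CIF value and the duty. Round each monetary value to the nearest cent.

Let C be the CIF value. C = FOB price + freight + 0.48% × C
C − 0.48% × C = 73273.09 + 6942.98
0.9952 × C = 80216.07
C = 80216.07 / 0.9952 = 80602.96
Insurance premium = 0.48% × 80602.96 = 386.89
Import duty = 80602.96 × 6.9% = 5561.60

CIF value: AUD 80602.96; import duty: AUD 5561.60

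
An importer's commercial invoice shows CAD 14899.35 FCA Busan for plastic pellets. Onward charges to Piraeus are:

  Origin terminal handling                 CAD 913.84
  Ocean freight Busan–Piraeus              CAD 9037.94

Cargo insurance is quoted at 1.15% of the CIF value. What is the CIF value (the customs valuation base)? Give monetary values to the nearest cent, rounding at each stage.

CIF value: CAD 25140.24

Let C be the CIF value. C = FCA price + pre-shipment costs + freight + 1.15% × C
C − 1.15% × C = 14899.35 + 913.84 + 9037.94
0.9885 × C = 24851.13
C = 24851.13 / 0.9885 = 25140.24
Insurance premium = 1.15% × 25140.24 = 289.11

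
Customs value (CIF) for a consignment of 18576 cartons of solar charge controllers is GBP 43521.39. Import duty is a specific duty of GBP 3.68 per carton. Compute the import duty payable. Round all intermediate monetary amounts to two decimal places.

Import duty: GBP 68359.68

Import duty = 18576 × 3.68 = 68359.68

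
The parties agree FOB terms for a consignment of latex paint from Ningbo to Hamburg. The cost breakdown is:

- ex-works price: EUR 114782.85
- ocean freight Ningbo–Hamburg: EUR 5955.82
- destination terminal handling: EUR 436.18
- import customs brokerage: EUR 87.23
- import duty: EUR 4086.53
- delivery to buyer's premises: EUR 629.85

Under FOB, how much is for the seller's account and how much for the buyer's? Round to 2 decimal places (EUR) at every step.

FOB: the seller bears costs until goods are on board at the origin port; the buyer bears freight, insurance and all costs thereafter.
Seller's account: goods 114782.85 = 114782.85
Buyer's account: freight 5955.82 + destination terminal 436.18 + brokerage 87.23 + duty 4086.53 + delivery 629.85 = 11195.61

Seller: EUR 114782.85; buyer: EUR 11195.61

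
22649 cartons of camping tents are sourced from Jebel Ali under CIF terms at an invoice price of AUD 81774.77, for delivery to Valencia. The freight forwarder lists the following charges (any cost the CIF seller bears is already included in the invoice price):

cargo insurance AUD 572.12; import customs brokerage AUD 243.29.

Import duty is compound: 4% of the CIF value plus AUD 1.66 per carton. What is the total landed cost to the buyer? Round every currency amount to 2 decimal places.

Total landed cost: AUD 122886.39

CIF: the seller pays costs through ocean freight and marine insurance to the destination port.
Already in the invoice (seller's account under CIF): insurance — exclude.
The CIF price already equals the CIF value: 81774.77
Ad valorem component: 81774.77 × 4% = 3270.99
Specific component: 22649 × 1.66 = 37597.34
Import duty = 3270.99 + 37597.34 = 40868.33
Buyer bears: brokerage 243.29 + duty 40868.33 = 41111.62
Landed cost = invoice 81774.77 + 41111.62 = 122886.39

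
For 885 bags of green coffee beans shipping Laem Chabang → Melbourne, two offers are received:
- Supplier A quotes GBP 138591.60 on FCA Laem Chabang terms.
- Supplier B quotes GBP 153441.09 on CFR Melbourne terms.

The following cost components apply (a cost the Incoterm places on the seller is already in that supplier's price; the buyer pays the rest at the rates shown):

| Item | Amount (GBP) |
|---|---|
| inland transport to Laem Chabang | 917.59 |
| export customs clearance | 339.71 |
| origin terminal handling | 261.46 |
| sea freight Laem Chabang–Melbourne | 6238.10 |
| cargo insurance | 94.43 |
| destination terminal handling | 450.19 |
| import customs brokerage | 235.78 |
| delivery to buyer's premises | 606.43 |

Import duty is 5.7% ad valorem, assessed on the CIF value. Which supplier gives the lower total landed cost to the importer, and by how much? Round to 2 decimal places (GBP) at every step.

Supplier A (FCA):
CIF value = FCA price + origin terminal + freight + insurance = 138591.60 + 261.46 + 6238.10 + 94.43 = 145185.59
Import duty = 145185.59 × 5.7% = 8275.58
Buyer bears (A): 261.46 + 6238.10 + 94.43 + 450.19 + 235.78 + 606.43 = 7886.39
Landed cost (A) = invoice 138591.60 + 7886.39 + duty 8275.58 = 154753.57
Supplier B (CFR):
CIF value = CFR price + insurance = 153441.09 + 94.43 = 153535.52
Import duty = 153535.52 × 5.7% = 8751.52
Buyer bears (B): 94.43 + 450.19 + 235.78 + 606.43 = 1386.83
Landed cost (B) = invoice 153441.09 + 1386.83 + duty 8751.52 = 163579.44
Difference = |154753.57 − 163579.44| = 8825.87

Supplier A is cheaper by GBP 8825.87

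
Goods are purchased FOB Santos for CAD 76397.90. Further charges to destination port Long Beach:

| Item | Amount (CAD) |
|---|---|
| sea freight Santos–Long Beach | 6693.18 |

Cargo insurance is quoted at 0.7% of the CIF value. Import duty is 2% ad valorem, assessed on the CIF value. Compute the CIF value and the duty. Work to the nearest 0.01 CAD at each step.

Let C be the CIF value. C = FOB price + freight + 0.7% × C
C − 0.7% × C = 76397.90 + 6693.18
0.993 × C = 83091.08
C = 83091.08 / 0.993 = 83676.82
Insurance premium = 0.7% × 83676.82 = 585.74
Import duty = 83676.82 × 2% = 1673.54

CIF value: CAD 83676.82; import duty: CAD 1673.54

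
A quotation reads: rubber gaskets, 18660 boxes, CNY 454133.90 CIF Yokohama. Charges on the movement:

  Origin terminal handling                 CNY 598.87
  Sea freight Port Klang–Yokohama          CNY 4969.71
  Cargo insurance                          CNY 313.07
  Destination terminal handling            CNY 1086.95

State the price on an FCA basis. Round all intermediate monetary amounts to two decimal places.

Not relevant to the conversion: destination terminal — on the buyer under both terms; not part of either seller's price.
From CIF to FCA, the seller no longer bears: origin terminal, freight, insurance.
FCA price = 454133.90 − 598.87 − 4969.71 − 313.07 = 448252.25

FCA price: CNY 448252.25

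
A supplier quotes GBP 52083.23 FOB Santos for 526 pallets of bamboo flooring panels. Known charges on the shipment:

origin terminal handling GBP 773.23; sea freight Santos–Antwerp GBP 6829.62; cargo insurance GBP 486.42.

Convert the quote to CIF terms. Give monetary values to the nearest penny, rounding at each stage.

CIF price: GBP 59399.27

Not relevant to the conversion: origin terminal — on the seller under both FOB and CIF; already in the FOB price and stays in the CIF price.
From FOB to CIF, the seller additionally bears: freight, insurance.
CIF price = 52083.23 + 6829.62 + 486.42 = 59399.27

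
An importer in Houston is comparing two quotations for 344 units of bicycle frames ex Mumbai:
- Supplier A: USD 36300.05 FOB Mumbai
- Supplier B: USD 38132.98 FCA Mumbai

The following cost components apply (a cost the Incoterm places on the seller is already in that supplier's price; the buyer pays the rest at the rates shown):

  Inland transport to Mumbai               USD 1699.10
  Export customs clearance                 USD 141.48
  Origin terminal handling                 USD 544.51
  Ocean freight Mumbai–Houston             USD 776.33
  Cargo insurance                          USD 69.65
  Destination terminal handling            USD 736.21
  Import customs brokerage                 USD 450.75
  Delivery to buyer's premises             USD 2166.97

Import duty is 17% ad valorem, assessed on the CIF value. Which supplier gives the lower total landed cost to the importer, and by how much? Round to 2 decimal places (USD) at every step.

Supplier A (FOB):
CIF value = FOB price + freight + insurance = 36300.05 + 776.33 + 69.65 = 37146.03
Import duty = 37146.03 × 17% = 6314.83
Buyer bears (A): 776.33 + 69.65 + 736.21 + 450.75 + 2166.97 = 4199.91
Landed cost (A) = invoice 36300.05 + 4199.91 + duty 6314.83 = 46814.79
Supplier B (FCA):
CIF value = FCA price + origin terminal + freight + insurance = 38132.98 + 544.51 + 776.33 + 69.65 = 39523.47
Import duty = 39523.47 × 17% = 6718.99
Buyer bears (B): 544.51 + 776.33 + 69.65 + 736.21 + 450.75 + 2166.97 = 4744.42
Landed cost (B) = invoice 38132.98 + 4744.42 + duty 6718.99 = 49596.39
Difference = |46814.79 − 49596.39| = 2781.60

Supplier A is cheaper by USD 2781.60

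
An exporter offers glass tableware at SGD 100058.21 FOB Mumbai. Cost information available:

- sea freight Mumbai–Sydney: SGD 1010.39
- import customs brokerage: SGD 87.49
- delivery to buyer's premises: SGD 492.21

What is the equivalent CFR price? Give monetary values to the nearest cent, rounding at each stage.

CFR price: SGD 101068.60

Not relevant to the conversion: brokerage, delivery — on the buyer under both terms; not part of either seller's price.
From FOB to CFR, the seller additionally bears: freight.
CFR price = 100058.21 + 1010.39 = 101068.60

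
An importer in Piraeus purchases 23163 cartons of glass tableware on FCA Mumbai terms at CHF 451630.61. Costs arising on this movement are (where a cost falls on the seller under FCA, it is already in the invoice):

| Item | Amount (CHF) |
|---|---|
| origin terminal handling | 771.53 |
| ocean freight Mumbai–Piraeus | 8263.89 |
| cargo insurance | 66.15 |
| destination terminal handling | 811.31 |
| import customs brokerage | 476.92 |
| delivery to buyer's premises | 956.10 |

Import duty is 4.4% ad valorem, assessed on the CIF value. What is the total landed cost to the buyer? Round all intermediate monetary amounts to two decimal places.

Total landed cost: CHF 483248.73

FCA: the seller delivers export-cleared goods to the carrier; the buyer bears costs from that point.
CIF value = FCA price + origin terminal + freight + insurance = 451630.61 + 771.53 + 8263.89 + 66.15 = 460732.18
Import duty = 460732.18 × 4.4% = 20272.22
Buyer bears: origin terminal 771.53 + freight 8263.89 + insurance 66.15 + destination terminal 811.31 + brokerage 476.92 + delivery 956.10 + duty 20272.22 = 31618.12
Landed cost = invoice 451630.61 + 31618.12 = 483248.73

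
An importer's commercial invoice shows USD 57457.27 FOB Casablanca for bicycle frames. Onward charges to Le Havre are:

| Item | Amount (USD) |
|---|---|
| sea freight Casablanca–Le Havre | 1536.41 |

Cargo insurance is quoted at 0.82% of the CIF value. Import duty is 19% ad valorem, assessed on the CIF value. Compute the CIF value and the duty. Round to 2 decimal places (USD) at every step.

CIF value: USD 59481.43; import duty: USD 11301.47

Let C be the CIF value. C = FOB price + freight + 0.82% × C
C − 0.82% × C = 57457.27 + 1536.41
0.9918 × C = 58993.68
C = 58993.68 / 0.9918 = 59481.43
Insurance premium = 0.82% × 59481.43 = 487.75
Import duty = 59481.43 × 19% = 11301.47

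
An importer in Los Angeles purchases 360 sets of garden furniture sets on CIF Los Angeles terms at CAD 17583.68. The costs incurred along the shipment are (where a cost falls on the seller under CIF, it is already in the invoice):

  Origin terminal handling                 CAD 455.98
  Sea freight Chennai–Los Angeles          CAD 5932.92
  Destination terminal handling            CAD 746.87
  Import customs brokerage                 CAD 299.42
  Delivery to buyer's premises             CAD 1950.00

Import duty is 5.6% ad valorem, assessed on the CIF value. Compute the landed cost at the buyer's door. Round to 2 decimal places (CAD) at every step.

Total landed cost: CAD 21564.66

CIF: the seller pays costs through ocean freight and marine insurance to the destination port.
Already in the invoice (seller's account under CIF): origin terminal, freight — exclude.
The CIF price already equals the CIF value: 17583.68
Import duty = 17583.68 × 5.6% = 984.69
Buyer bears: destination terminal 746.87 + brokerage 299.42 + delivery 1950.00 + duty 984.69 = 3980.98
Landed cost = invoice 17583.68 + 3980.98 = 21564.66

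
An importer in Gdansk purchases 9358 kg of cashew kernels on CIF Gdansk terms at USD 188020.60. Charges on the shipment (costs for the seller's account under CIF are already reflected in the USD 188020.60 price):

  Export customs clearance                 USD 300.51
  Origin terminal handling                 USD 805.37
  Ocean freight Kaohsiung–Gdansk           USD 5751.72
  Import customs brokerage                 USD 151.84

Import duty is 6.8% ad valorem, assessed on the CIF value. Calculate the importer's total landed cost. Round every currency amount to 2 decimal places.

Total landed cost: USD 200957.84

CIF: the seller pays costs through ocean freight and marine insurance to the destination port.
Already in the invoice (seller's account under CIF): export clearance, origin terminal, freight — exclude.
The CIF price already equals the CIF value: 188020.60
Import duty = 188020.60 × 6.8% = 12785.40
Buyer bears: brokerage 151.84 + duty 12785.40 = 12937.24
Landed cost = invoice 188020.60 + 12937.24 = 200957.84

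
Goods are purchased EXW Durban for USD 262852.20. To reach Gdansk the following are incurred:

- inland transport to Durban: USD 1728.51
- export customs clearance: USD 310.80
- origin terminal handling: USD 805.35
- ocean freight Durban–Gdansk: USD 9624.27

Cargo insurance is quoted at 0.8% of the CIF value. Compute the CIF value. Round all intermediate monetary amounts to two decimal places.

Let C be the CIF value. C = EXW price + pre-shipment costs + freight + 0.8% × C
C − 0.8% × C = 262852.20 + 1728.51 + 310.80 + 805.35 + 9624.27
0.992 × C = 275321.13
C = 275321.13 / 0.992 = 277541.46
Insurance premium = 0.8% × 277541.46 = 2220.33

CIF value: USD 277541.46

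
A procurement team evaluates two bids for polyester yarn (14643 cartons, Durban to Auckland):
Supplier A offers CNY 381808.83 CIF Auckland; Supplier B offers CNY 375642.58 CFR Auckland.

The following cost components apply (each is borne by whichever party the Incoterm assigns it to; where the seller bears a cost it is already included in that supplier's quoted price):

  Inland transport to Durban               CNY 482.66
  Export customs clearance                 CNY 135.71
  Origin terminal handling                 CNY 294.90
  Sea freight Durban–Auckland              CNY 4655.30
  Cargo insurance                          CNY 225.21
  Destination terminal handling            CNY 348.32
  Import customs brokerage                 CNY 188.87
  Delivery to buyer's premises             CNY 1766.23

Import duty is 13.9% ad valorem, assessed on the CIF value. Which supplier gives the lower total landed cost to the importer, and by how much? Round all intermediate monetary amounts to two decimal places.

Supplier B is cheaper by CNY 6766.85

Supplier A (CIF):
The CIF price already equals the CIF value: 381808.83
Import duty = 381808.83 × 13.9% = 53071.43
Buyer bears (A): 348.32 + 188.87 + 1766.23 = 2303.42
Landed cost (A) = invoice 381808.83 + 2303.42 + duty 53071.43 = 437183.68
Supplier B (CFR):
CIF value = CFR price + insurance = 375642.58 + 225.21 = 375867.79
Import duty = 375867.79 × 13.9% = 52245.62
Buyer bears (B): 225.21 + 348.32 + 188.87 + 1766.23 = 2528.63
Landed cost (B) = invoice 375642.58 + 2528.63 + duty 52245.62 = 430416.83
Difference = |437183.68 − 430416.83| = 6766.85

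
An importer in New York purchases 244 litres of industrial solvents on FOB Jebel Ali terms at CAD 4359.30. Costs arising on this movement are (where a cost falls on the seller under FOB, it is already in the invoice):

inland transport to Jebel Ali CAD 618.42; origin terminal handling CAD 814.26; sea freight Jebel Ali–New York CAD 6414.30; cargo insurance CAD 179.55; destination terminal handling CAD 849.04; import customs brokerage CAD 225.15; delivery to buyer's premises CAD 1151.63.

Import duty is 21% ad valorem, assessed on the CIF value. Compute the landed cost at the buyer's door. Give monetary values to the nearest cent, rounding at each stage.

Total landed cost: CAD 15479.13

FOB: the seller bears costs until goods are on board at the origin port; the buyer bears freight, insurance and all costs thereafter.
Already in the invoice (seller's account under FOB): inland to port, origin terminal — exclude.
CIF value = FOB price + freight + insurance = 4359.30 + 6414.30 + 179.55 = 10953.15
Import duty = 10953.15 × 21% = 2300.16
Buyer bears: freight 6414.30 + insurance 179.55 + destination terminal 849.04 + brokerage 225.15 + delivery 1151.63 + duty 2300.16 = 11119.83
Landed cost = invoice 4359.30 + 11119.83 = 15479.13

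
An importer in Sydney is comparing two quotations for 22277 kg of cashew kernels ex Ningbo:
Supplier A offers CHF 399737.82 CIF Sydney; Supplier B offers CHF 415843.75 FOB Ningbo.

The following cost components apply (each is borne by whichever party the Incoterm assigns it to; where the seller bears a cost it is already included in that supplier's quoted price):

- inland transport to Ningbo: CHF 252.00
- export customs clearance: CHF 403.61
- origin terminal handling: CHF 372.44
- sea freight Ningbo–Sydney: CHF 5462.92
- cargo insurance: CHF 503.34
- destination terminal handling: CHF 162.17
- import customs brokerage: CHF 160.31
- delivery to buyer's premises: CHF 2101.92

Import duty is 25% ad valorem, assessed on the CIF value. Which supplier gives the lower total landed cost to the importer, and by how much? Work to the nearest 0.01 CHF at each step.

Supplier A is cheaper by CHF 27590.23

Supplier A (CIF):
The CIF price already equals the CIF value: 399737.82
Import duty = 399737.82 × 25% = 99934.46
Buyer bears (A): 162.17 + 160.31 + 2101.92 = 2424.40
Landed cost (A) = invoice 399737.82 + 2424.40 + duty 99934.46 = 502096.68
Supplier B (FOB):
CIF value = FOB price + freight + insurance = 415843.75 + 5462.92 + 503.34 = 421810.01
Import duty = 421810.01 × 25% = 105452.50
Buyer bears (B): 5462.92 + 503.34 + 162.17 + 160.31 + 2101.92 = 8390.66
Landed cost (B) = invoice 415843.75 + 8390.66 + duty 105452.50 = 529686.91
Difference = |502096.68 − 529686.91| = 27590.23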